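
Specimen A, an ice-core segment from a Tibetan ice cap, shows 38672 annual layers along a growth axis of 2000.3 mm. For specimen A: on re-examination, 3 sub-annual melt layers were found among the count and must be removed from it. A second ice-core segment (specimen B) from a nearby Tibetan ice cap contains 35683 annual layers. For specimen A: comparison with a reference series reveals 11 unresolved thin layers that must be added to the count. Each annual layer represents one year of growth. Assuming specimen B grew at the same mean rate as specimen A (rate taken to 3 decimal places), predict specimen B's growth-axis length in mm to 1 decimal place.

1855.5 mm

Specimen A: true annual layer count = 38672 − 3 + 11 = 38680.
A: Mean rate = 2000.3 mm / 38680 years ≈ 0.052 mm per year.
Length of B = 0.052 × 35683 = 1855.5 mm.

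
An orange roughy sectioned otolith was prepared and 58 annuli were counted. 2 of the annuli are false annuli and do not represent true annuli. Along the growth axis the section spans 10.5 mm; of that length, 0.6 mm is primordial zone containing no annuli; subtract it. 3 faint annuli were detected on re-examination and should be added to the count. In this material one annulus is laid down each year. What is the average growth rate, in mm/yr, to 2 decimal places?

After corrections the count is 58 − 2 + 3 = 59 annuli.
The growth record spans 10.5 − 0.6 = 9.9 mm.
9.9 mm over 59 years gives 9.9 / 59 ≈ 0.17 mm/yr.

0.17 mm/yr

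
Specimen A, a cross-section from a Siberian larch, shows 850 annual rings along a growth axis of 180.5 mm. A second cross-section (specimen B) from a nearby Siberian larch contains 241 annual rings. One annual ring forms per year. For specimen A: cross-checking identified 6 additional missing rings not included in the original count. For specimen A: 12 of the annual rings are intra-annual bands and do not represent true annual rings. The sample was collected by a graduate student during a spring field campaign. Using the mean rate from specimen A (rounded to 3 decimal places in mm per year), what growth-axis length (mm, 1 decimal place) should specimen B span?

51.6 mm

Specimen A: true annual ring count = 850 − 12 + 6 = 844.
A: 180.5 mm over 844 years gives 180.5 / 844 ≈ 0.214 mm/year.
Length of B = 0.214 × 241 = 51.6 mm.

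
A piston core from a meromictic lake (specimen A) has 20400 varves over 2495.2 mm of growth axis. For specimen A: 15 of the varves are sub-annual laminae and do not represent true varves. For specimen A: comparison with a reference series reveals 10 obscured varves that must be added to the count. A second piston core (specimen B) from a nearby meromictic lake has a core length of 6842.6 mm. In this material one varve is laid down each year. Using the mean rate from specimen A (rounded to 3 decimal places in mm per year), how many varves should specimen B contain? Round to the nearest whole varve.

Specimen A: true varve count = 20400 − 15 + 10 = 20395.
A: Extension rate ≈ 2495.2 / 20395 = 0.122 mm per year.
For B, 6842.6 / 0.122 = 56086.89 years ≈ 56087 varves.

56087 varves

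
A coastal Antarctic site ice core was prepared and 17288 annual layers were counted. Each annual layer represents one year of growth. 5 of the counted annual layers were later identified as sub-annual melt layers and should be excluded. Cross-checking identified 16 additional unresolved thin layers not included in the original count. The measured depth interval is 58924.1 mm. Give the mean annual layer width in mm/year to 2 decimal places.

3.41 mm/year

After corrections the count is 17288 − 5 + 16 = 17299 annual layers.
58924.1 mm over 17299 years gives 58924.1 / 17299 ≈ 3.41 mm/year.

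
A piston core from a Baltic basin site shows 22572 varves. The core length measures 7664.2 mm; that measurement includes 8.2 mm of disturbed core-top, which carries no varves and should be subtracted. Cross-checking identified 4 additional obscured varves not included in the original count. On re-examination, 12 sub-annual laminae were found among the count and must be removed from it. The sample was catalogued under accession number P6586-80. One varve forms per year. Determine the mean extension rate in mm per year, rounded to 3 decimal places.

0.339 mm per year

Correcting the raw count gives 22572 − 12 + 4 = 22564 true varves.
The growth record spans 7664.2 − 8.2 = 7656.0 mm.
7656.0 mm over 22564 years gives 7656.0 / 22564 ≈ 0.339 mm per year.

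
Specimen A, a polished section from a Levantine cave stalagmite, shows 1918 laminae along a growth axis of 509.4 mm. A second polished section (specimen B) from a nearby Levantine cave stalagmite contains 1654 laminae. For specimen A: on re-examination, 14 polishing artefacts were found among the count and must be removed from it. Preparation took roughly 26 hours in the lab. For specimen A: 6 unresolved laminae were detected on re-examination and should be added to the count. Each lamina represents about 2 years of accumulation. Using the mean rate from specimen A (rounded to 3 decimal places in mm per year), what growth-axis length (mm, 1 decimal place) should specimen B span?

Specimen A: adjusted count: 1918 − 14 + 6 = 1910 laminae.
Specimen A: at 2 years per lamina, 1910 × 2 = 3820 years.
A: 509.4 mm over 3820 years gives 509.4 / 3820 ≈ 0.133 mm/yr.
Specimen B: 1654 laminae at 2 years each span 1654 × 2 = 3308 years. B's length ≈ 0.133 × 3308 = 440.0 mm.

440.0 mm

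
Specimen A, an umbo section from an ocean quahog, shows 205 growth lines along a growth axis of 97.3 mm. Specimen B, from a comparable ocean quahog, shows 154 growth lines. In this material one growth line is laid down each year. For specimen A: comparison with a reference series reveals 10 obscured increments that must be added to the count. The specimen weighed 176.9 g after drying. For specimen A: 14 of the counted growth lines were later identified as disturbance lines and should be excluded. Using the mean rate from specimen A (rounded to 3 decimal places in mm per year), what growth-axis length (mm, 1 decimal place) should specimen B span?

Specimen A: true growth line count = 205 − 14 + 10 = 201.
A: 97.3 mm over 201 years gives 97.3 / 201 ≈ 0.484 mm/yr.
B's length ≈ 0.484 × 154 = 74.5 mm.

74.5 mm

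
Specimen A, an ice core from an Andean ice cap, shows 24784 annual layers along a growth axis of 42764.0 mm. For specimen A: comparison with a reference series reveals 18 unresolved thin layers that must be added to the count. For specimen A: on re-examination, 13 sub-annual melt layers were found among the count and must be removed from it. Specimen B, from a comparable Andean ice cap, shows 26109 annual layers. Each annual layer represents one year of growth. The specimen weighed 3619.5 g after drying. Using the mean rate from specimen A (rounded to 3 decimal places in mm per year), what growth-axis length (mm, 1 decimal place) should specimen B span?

45038.0 mm

Specimen A: true annual layer count = 24784 − 13 + 18 = 24789.
A: Mean rate = 42764.0 mm / 24789 years ≈ 1.725 mm/year.
Length of B = 1.725 × 26109 = 45038.0 mm.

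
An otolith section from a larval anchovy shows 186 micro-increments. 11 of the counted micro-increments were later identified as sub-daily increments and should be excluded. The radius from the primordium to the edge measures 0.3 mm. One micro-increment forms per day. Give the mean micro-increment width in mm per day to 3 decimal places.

After corrections the count is 186 − 11 = 175 micro-increments.
Mean rate = 0.3 mm / 175 days ≈ 0.002 mm per day.

0.002 mm per day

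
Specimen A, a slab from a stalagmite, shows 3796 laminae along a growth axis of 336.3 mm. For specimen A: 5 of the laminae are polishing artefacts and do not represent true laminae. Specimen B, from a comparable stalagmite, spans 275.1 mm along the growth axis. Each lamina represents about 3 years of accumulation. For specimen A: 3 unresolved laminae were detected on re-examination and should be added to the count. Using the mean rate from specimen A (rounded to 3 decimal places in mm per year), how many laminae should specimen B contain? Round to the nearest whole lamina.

Specimen A: true lamina count = 3796 − 5 + 3 = 3794.
Specimen A: at 3 years per lamina, 3794 × 3 = 11382 years.
A: Mean rate = 336.3 mm / 11382 years ≈ 0.030 mm per year.
Specimen B: 275.1 mm / 0.030 mm per year = 9170.00 years; at 3 years per lamina that is 9170.00 / 3 ≈ 3057 laminae.

3057 laminae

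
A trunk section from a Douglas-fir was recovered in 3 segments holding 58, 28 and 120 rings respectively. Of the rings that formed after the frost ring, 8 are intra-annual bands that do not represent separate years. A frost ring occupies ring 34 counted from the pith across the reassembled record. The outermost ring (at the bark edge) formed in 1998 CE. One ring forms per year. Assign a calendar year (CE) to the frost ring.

Total rings = 58 + 28 + 120 = 206.
The frost ring sits at ring 34 from the pith, so 206 − 34 = 172 rings formed after it.
Removing the 8 false rings leaves 172 − 8 = 164 true rings beyond the frost ring.
1998 − 164 = 1834 CE.

1834 CE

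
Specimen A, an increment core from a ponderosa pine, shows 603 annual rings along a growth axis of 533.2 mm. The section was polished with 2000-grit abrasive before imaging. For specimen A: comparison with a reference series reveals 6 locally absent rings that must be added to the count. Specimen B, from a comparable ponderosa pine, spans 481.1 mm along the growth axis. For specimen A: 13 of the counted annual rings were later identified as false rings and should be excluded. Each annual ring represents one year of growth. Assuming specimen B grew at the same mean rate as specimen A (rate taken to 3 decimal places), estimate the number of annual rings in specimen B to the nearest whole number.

Specimen A: after corrections the count is 603 − 13 + 6 = 596 annual rings.
A: Extension rate ≈ 533.2 / 596 = 0.895 mm per year.
B spans 481.1 / 0.895 = 537.54 years ≈ 538 annual rings.

538 annual rings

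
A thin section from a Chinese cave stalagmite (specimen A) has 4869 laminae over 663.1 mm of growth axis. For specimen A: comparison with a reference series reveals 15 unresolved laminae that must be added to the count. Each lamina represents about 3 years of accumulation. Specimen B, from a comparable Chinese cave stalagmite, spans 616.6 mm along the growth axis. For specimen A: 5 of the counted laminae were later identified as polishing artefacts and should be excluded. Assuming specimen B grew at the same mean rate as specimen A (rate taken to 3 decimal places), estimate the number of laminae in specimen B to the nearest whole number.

4567 laminae

Specimen A: after corrections the count is 4869 − 5 + 15 = 4879 laminae.
Specimen A: multiplying by 3 years per lamina: 4879 × 3 = 14637 years.
A: Mean rate = 663.1 mm / 14637 years ≈ 0.045 mm/yr.
Specimen B: 616.6 mm / 0.045 mm per year = 13702.22 years; at 3 years per lamina that is 13702.22 / 3 ≈ 4567 laminae.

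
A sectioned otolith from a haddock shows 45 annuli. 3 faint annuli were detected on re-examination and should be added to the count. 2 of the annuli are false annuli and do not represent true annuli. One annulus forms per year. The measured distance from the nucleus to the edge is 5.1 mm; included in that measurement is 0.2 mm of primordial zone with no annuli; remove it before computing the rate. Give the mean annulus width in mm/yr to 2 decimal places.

0.11 mm/yr

True annulus count = 45 − 2 + 3 = 46.
Net length = 5.1 − 0.2 = 4.9 mm.
Mean rate = 4.9 mm / 46 years ≈ 0.11 mm/yr.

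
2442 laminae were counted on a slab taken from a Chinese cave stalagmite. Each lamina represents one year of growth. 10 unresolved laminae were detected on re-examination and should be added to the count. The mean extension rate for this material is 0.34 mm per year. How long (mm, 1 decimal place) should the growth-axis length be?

833.7 mm

Correcting the raw count gives 2442 + 10 = 2452 true laminae.
2452 years at 0.34 mm/year gives 0.34 × 2452 = 833.7 mm.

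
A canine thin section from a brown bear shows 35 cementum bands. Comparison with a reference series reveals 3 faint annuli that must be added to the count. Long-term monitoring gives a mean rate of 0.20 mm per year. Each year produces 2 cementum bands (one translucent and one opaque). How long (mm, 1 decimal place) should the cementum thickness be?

3.8 mm

Correcting the raw count gives 35 + 3 = 38 true cementum bands.
38 cementum bands at 2 per year is 38 / 2 = 19 years.
19 years at 0.20 mm/year gives 0.20 × 19 = 3.8 mm.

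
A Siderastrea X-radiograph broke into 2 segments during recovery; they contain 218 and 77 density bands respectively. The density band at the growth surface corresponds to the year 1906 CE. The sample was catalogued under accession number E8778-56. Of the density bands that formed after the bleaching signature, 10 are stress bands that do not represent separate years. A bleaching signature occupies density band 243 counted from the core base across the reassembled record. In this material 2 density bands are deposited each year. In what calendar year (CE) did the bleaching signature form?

Total density bands = 218 + 77 = 295.
295 − 243 = 52 density bands lie beyond the bleaching signature toward the growth surface.
Removing the 10 false density bands leaves 52 − 10 = 42 true density bands beyond the bleaching signature.
With 2 density bands per year, 42 / 2 = 21 years.
The density band at the growth surface is 1906 CE, so the bleaching signature dates to 1906 − 21 = 1885 CE.

1885 CE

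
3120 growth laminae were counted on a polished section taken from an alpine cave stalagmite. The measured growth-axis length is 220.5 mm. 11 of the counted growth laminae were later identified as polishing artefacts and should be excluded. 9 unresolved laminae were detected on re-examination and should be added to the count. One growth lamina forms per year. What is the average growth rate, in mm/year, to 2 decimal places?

After corrections the count is 3120 − 11 + 9 = 3118 growth laminae.
Extension rate ≈ 220.5 / 3118 = 0.07 mm/year.

0.07 mm/year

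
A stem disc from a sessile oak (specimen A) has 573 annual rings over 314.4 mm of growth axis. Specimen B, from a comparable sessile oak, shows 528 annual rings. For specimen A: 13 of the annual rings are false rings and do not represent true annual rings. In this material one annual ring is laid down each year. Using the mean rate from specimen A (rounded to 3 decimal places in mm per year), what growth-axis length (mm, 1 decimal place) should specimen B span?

Specimen A: after corrections the count is 573 − 13 = 560 annual rings.
A: Extension rate ≈ 314.4 / 560 = 0.561 mm/yr.
For B, 0.561 mm/year × 528 years = 296.2 mm.

296.2 mm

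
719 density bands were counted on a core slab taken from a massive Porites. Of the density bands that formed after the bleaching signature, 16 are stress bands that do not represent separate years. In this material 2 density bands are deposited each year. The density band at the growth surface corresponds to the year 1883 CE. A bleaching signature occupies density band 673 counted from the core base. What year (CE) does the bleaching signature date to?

1868 CE

719 − 673 = 46 density bands lie beyond the bleaching signature toward the growth surface.
Excluding 16 false density bands: 46 − 16 = 30.
30 density bands at 2 per year is 30 / 2 = 15 years.
Counting back 15 years from 1883 CE places the bleaching signature in 1883 − 15 = 1868 CE.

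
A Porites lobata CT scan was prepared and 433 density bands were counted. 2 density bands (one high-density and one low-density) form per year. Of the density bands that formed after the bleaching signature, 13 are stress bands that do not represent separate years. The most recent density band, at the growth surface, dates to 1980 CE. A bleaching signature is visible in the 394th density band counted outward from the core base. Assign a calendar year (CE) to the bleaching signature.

1967 CE

The bleaching signature sits at density band 394 from the core base, so 433 − 394 = 39 density bands formed after it.
Excluding 13 false density bands: 39 − 13 = 26.
Dividing by 2 density bands per year: 26 / 2 = 13 years.
Counting back 13 years from 1980 CE places the bleaching signature in 1980 − 13 = 1967 CE.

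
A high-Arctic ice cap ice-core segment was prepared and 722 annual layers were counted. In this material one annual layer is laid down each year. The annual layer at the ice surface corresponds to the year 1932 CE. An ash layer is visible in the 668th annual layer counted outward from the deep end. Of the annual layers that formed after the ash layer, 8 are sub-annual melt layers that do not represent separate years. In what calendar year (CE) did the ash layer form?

722 − 668 = 54 annual layers lie beyond the ash layer toward the ice surface.
54 − 8 false = 46 true annual layers after the ash layer.
The annual layer at the ice surface is 1932 CE, so the ash layer dates to 1932 − 46 = 1886 CE.

1886 CE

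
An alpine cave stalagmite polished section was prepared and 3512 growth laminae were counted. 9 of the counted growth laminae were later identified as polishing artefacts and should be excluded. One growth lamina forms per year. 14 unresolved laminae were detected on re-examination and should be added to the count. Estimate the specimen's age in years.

3517 years

True growth lamina count = 3512 − 9 + 14 = 3517.
With a one-to-one growth lamina periodicity this is 3517 years.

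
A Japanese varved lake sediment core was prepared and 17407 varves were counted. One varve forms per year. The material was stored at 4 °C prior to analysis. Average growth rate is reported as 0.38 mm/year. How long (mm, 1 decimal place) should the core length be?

6614.7 mm

17407 years of growth are recorded.
17407 years at 0.38 mm/year gives 0.38 × 17407 = 6614.7 mm.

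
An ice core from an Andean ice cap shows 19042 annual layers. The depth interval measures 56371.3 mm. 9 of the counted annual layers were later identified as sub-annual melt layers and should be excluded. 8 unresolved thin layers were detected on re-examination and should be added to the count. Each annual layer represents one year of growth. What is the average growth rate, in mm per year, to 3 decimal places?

2.961 mm per year

Correcting the raw count gives 19042 − 9 + 8 = 19041 true annual layers.
56371.3 mm over 19041 years gives 56371.3 / 19041 ≈ 2.961 mm per year.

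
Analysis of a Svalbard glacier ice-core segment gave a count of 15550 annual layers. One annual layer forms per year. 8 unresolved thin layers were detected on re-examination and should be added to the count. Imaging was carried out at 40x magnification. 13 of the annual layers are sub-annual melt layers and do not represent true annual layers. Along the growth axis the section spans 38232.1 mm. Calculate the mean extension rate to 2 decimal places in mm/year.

After corrections the count is 15550 − 13 + 8 = 15545 annual layers.
Extension rate ≈ 38232.1 / 15545 = 2.46 mm/year.

2.46 mm/year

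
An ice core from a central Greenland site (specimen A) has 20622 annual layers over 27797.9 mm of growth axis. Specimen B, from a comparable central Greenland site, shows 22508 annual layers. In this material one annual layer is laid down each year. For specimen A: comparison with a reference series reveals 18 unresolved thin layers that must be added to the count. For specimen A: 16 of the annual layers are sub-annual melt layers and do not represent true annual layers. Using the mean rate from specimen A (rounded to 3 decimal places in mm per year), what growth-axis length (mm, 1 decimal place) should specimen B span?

Specimen A: true annual layer count = 20622 − 16 + 18 = 20624.
A: Mean rate = 27797.9 mm / 20624 years ≈ 1.348 mm per year.
For B, 1.348 mm/year × 22508 years = 30340.8 mm.

30340.8 mm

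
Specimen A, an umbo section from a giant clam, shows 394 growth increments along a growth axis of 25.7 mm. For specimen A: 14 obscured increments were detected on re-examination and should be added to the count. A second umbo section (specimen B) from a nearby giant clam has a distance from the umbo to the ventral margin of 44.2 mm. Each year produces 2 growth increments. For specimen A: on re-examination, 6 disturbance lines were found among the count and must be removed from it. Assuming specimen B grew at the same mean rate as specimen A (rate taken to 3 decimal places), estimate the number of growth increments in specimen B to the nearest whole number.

Specimen A: correcting the raw count gives 394 − 6 + 14 = 402 true growth increments.
Specimen A: dividing by 2 growth increments per year: 402 / 2 = 201 years.
A: Extension rate ≈ 25.7 / 201 = 0.128 mm/yr.
B spans 44.2 / 0.128 = 345.31 years; at 2 growth increments per year that is 345.31 × 2 ≈ 691 growth increments.

691 growth increments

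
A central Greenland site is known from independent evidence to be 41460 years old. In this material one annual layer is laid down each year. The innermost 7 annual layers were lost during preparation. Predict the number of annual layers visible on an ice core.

At one annual layer per year, 41460 years correspond to 41460 annual layers.
Subtracting the 7 annual layers not captured gives 41460 − 7 = 41453 annual layers in the record.

41453 annual layers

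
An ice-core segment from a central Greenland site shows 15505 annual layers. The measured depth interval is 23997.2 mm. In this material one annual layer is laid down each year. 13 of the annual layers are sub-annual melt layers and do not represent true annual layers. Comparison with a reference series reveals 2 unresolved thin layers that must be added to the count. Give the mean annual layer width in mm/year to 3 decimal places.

1.549 mm/year

Correcting the raw count gives 15505 − 13 + 2 = 15494 true annual layers.
23997.2 mm over 15494 years gives 23997.2 / 15494 ≈ 1.549 mm/year.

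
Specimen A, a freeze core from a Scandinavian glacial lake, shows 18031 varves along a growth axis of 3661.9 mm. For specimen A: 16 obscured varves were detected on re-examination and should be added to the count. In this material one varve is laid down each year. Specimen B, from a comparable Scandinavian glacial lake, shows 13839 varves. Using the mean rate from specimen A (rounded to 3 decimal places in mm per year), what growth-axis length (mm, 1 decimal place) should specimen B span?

2809.3 mm

Specimen A: true varve count = 18031 + 16 = 18047.
A: Mean rate = 3661.9 mm / 18047 years ≈ 0.203 mm/year.
B's length ≈ 0.203 × 13839 = 2809.3 mm.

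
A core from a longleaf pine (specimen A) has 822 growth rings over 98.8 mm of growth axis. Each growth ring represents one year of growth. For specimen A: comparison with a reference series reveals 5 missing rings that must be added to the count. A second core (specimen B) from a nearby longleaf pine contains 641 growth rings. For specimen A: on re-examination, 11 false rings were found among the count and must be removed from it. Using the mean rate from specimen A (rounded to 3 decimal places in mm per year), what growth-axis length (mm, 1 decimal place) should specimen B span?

Specimen A: true growth ring count = 822 − 11 + 5 = 816.
A: 98.8 mm over 816 years gives 98.8 / 816 ≈ 0.121 mm/yr.
Length of B = 0.121 × 641 = 77.6 mm.

77.6 mm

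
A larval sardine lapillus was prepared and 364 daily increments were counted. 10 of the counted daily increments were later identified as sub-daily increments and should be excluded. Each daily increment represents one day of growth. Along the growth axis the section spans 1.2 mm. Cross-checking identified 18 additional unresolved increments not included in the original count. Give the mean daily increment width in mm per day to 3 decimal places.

0.003 mm per day

After corrections the count is 364 − 10 + 18 = 372 daily increments.
1.2 mm over 372 days gives 1.2 / 372 ≈ 0.003 mm per day.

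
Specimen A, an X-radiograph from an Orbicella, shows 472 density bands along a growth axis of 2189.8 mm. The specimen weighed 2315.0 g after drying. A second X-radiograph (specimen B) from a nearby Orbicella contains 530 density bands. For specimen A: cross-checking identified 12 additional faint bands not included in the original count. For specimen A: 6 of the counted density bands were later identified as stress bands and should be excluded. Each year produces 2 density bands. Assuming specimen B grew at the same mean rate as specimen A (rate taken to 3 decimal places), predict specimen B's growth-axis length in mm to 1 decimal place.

Specimen A: adjusted count: 472 − 6 + 12 = 478 density bands.
Specimen A: dividing by 2 density bands per year: 478 / 2 = 239 years.
A: 2189.8 mm over 239 years gives 2189.8 / 239 ≈ 9.162 mm/year.
Specimen B: 530 density bands at 2 per year is 530 / 2 = 265 years. For B, 9.162 mm/year × 265 years = 2427.9 mm.

2427.9 mm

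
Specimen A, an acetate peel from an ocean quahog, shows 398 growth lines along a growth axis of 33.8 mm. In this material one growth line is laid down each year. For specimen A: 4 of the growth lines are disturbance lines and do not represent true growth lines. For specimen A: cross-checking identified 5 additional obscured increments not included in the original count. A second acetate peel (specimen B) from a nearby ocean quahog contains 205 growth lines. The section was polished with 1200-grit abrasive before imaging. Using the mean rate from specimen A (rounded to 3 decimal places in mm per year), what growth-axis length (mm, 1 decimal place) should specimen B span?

17.4 mm

Specimen A: true growth line count = 398 − 4 + 5 = 399.
A: 33.8 mm over 399 years gives 33.8 / 399 ≈ 0.085 mm/year.
For B, 0.085 mm/year × 205 years = 17.4 mm.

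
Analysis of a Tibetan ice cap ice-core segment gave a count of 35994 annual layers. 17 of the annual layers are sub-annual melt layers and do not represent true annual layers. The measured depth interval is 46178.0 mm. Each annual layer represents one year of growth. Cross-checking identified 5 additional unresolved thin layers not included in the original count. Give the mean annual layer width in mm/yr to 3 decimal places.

True annual layer count = 35994 − 17 + 5 = 35982.
Mean rate = 46178.0 mm / 35982 years ≈ 1.283 mm/yr.

1.283 mm/yr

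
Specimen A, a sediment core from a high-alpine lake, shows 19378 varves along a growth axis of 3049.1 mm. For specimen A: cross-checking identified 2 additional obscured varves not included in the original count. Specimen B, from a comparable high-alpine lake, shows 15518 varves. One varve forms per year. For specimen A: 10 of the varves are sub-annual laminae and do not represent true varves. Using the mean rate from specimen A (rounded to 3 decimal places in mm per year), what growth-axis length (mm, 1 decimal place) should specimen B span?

2436.3 mm

Specimen A: true varve count = 19378 − 10 + 2 = 19370.
A: Extension rate ≈ 3049.1 / 19370 = 0.157 mm per year.
Length of B = 0.157 × 15518 = 2436.3 mm.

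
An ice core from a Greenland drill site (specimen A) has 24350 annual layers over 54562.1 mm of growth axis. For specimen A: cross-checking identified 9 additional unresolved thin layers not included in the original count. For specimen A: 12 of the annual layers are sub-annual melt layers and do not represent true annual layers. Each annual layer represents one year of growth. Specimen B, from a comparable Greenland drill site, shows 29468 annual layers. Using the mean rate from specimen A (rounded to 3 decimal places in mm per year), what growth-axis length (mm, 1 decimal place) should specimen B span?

66037.8 mm

Specimen A: true annual layer count = 24350 − 12 + 9 = 24347.
A: 54562.1 mm over 24347 years gives 54562.1 / 24347 ≈ 2.241 mm/yr.
Length of B = 2.241 × 29468 = 66037.8 mm.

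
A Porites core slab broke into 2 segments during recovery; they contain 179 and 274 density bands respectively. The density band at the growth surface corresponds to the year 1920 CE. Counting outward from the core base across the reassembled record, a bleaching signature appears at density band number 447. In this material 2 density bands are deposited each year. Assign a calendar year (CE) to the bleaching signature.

1917 CE

Total density bands = 179 + 274 = 453.
Between density band 447 and the growth surface there are 453 − 447 = 6 density bands.
Dividing by 2 density bands per year: 6 / 2 = 3 years.
Counting back 3 years from 1920 CE places the bleaching signature in 1920 − 3 = 1917 CE.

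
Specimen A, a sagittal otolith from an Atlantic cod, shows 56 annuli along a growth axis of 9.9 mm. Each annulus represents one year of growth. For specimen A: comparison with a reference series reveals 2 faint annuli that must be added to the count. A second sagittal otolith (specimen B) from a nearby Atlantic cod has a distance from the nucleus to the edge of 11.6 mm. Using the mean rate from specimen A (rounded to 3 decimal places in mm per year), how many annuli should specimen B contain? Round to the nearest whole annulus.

Specimen A: after corrections the count is 56 + 2 = 58 annuli.
A: Extension rate ≈ 9.9 / 58 = 0.171 mm per year.
B spans 11.6 / 0.171 = 67.84 years ≈ 68 annuli.

68 annuli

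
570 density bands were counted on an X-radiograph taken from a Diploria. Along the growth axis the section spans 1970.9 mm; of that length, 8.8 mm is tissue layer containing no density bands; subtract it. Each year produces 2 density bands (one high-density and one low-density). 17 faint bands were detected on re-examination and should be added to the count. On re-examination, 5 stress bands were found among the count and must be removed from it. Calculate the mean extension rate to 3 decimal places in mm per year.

6.743 mm per year

Correcting the raw count gives 570 − 5 + 17 = 582 true density bands.
With 2 density bands per year, 582 / 2 = 291 years.
Removing the 8.8 mm offcut leaves 1970.9 − 8.8 = 1962.1 mm.
1962.1 mm over 291 years gives 1962.1 / 291 ≈ 6.743 mm per year.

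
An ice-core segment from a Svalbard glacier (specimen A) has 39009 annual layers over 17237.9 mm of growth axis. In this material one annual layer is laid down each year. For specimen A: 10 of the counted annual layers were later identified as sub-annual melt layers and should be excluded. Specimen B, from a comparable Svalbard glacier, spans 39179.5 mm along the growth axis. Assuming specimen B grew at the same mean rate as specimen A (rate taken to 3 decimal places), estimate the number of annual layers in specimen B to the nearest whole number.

Specimen A: correcting the raw count gives 39009 − 10 = 38999 true annual layers.
A: Extension rate ≈ 17237.9 / 38999 = 0.442 mm per year.
B spans 39179.5 / 0.442 = 88641.40 years ≈ 88641 annual layers.

88641 annual layers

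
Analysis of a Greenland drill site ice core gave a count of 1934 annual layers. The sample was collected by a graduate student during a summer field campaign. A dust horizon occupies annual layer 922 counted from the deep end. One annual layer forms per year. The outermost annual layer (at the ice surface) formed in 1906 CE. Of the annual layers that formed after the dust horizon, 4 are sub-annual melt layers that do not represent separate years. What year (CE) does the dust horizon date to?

Between annual layer 922 and the ice surface there are 1934 − 922 = 1012 annual layers.
Removing the 4 false annual layers leaves 1012 − 4 = 1008 true annual layers beyond the dust horizon.
Counting back 1008 years from 1906 CE places the dust horizon in 1906 − 1008 = 898 CE.

898 CE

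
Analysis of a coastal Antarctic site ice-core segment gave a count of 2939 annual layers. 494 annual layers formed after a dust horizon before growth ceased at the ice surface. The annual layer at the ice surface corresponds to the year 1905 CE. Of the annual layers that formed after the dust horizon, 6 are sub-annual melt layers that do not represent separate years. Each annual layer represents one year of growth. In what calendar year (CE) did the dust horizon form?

494 annual layers post-date the dust horizon.
Removing the 6 false annual layers leaves 494 − 6 = 488 true annual layers beyond the dust horizon.
The annual layer at the ice surface is 1905 CE, so the dust horizon dates to 1905 − 488 = 1417 CE.

1417 CE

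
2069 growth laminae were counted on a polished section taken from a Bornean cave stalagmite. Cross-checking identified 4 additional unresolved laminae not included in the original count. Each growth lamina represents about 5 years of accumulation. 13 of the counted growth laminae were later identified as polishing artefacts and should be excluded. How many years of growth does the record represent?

True growth lamina count = 2069 − 13 + 4 = 2060.
2060 growth laminae at 5 years each span 2060 × 5 = 10300 years.

10300 years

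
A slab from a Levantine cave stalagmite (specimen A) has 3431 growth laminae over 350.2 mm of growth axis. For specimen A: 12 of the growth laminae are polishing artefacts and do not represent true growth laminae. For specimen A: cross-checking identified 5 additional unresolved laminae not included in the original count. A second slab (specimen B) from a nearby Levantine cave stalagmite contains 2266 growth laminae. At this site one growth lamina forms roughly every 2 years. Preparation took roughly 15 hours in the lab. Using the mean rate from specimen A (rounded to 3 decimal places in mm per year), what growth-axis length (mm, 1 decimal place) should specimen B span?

Specimen A: correcting the raw count gives 3431 − 12 + 5 = 3424 true growth laminae.
Specimen A: multiplying by 2 years per growth lamina: 3424 × 2 = 6848 years.
A: Extension rate ≈ 350.2 / 6848 = 0.051 mm/yr.
Specimen B: 2266 growth laminae at 2 years each span 2266 × 2 = 4532 years. Length of B = 0.051 × 4532 = 231.1 mm.

231.1 mm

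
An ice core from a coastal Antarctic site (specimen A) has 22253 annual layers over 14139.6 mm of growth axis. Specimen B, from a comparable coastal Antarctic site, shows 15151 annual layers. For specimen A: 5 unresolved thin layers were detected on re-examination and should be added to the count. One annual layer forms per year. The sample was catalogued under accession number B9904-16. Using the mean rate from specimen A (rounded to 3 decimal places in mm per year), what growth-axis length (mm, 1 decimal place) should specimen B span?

9620.9 mm

Specimen A: true annual layer count = 22253 + 5 = 22258.
A: 14139.6 mm over 22258 years gives 14139.6 / 22258 ≈ 0.635 mm/year.
For B, 0.635 mm/year × 15151 years = 9620.9 mm.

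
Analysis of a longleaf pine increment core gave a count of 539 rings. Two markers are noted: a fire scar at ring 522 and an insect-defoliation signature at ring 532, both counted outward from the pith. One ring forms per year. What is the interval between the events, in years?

Separation: 532 − 522 = 10 rings.
One ring per year makes the interval 10 years.

10 years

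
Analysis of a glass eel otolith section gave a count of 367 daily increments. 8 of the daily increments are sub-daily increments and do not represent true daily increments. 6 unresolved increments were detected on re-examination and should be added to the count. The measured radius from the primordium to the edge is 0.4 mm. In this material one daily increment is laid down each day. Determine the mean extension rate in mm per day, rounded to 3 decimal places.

Adjusted count: 367 − 8 + 6 = 365 daily increments.
Extension rate ≈ 0.4 / 365 = 0.001 mm per day.

0.001 mm per day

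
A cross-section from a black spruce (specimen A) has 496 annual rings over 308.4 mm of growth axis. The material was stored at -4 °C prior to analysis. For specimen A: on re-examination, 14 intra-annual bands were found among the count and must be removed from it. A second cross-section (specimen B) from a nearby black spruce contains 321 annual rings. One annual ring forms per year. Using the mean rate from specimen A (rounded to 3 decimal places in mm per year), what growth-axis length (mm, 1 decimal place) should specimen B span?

205.4 mm

Specimen A: true annual ring count = 496 − 14 = 482.
A: Extension rate ≈ 308.4 / 482 = 0.640 mm per year.
For B, 0.640 mm/year × 321 years = 205.4 mm.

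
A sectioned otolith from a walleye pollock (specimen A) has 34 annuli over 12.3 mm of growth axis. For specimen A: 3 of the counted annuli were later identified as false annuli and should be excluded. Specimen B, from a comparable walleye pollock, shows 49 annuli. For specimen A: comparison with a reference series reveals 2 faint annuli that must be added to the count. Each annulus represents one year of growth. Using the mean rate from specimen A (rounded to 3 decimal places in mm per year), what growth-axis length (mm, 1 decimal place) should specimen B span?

18.3 mm

Specimen A: adjusted count: 34 − 3 + 2 = 33 annuli.
A: 12.3 mm over 33 years gives 12.3 / 33 ≈ 0.373 mm per year.
B's length ≈ 0.373 × 49 = 18.3 mm.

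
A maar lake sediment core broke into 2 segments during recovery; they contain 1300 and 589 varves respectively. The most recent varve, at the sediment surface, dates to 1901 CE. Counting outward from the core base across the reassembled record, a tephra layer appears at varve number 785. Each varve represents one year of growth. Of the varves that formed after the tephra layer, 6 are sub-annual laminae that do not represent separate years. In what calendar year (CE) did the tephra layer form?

803 CE

Total varves = 1300 + 589 = 1889.
The tephra layer sits at varve 785 from the core base, so 1889 − 785 = 1104 varves formed after it.
1104 − 6 false = 1098 true varves after the tephra layer.
The varve at the sediment surface is 1901 CE, so the tephra layer dates to 1901 − 1098 = 803 CE.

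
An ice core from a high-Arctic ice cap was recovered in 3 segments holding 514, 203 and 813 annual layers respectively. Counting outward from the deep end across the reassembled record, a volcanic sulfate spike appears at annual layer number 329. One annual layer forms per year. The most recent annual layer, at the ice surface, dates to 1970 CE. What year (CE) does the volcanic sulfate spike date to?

769 CE

Total annual layers = 514 + 203 + 813 = 1530.
1530 − 329 = 1201 annual layers lie beyond the volcanic sulfate spike toward the ice surface.
Counting back 1201 years from 1970 CE places the volcanic sulfate spike in 1970 − 1201 = 769 CE.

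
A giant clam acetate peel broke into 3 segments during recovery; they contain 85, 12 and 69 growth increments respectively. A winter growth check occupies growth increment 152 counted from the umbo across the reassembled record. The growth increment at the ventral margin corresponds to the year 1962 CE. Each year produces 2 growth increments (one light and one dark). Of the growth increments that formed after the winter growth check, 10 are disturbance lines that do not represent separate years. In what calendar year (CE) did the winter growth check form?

Total growth increments = 85 + 12 + 69 = 166.
Between growth increment 152 and the ventral margin there are 166 − 152 = 14 growth increments.
14 − 10 false = 4 true growth increments after the winter growth check.
Dividing by 2 growth increments per year: 4 / 2 = 2 years.
The growth increment at the ventral margin is 1962 CE, so the winter growth check dates to 1962 − 2 = 1960 CE.

1960 CE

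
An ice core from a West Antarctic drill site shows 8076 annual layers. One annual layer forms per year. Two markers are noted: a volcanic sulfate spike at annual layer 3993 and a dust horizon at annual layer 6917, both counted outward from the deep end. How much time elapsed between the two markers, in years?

2924 years

Separation: 6917 − 3993 = 2924 annual layers.
At one annual layer per year, 2924 years elapsed between them.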